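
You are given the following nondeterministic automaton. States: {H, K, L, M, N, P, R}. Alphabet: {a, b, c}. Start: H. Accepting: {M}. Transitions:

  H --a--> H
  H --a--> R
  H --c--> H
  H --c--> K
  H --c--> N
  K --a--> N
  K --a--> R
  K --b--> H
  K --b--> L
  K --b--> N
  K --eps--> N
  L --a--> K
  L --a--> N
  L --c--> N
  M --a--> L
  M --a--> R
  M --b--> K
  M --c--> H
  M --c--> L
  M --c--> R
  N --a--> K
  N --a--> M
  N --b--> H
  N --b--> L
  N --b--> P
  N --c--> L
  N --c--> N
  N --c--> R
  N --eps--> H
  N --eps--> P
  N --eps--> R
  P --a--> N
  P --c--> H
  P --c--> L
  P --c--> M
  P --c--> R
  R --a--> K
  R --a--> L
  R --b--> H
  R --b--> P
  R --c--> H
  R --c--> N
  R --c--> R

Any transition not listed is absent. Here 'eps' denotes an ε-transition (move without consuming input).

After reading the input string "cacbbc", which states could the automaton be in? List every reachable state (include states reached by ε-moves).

{H, K, L, M, N, P, R}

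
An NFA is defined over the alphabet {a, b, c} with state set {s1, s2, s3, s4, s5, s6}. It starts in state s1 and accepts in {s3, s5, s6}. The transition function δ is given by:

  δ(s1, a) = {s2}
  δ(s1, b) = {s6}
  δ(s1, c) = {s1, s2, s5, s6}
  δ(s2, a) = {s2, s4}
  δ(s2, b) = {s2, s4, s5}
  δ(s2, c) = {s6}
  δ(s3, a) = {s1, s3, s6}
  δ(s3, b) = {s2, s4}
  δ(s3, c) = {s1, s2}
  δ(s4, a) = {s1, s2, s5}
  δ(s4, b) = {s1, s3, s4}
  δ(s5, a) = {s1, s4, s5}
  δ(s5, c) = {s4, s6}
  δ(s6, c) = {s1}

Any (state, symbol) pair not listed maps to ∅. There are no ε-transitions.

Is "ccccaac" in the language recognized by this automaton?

Yes

Start in {s1}.
Read 'c': {s1} → {s1, s2, s5, s6}.
Read 'c': {s1, s2, s5, s6} → {s1, s2, s4, s5, s6}.
Read 'c': {s1, s2, s4, s5, s6} → {s1, s2, s4, s5, s6}.
Read 'c': {s1, s2, s4, s5, s6} → {s1, s2, s4, s5, s6}.
Read 'a': {s1, s2, s4, s5, s6} → {s1, s2, s4, s5}.
Read 'a': {s1, s2, s4, s5} → {s1, s2, s4, s5}.
Read 'c': {s1, s2, s4, s5} → {s1, s2, s4, s5, s6}.
The final set {s1, s2, s4, s5, s6} contains the accepting states s5, s6.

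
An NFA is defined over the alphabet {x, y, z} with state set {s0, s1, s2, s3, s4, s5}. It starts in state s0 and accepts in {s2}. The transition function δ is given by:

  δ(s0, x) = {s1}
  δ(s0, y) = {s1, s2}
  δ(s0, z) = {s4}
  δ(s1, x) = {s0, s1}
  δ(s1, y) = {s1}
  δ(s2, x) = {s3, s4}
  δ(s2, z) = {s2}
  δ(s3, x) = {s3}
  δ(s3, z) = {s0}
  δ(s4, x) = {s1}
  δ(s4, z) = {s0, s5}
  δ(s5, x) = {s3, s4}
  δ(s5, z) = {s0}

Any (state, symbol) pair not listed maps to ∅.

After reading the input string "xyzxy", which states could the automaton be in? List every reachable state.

Start in {s0}.
Read 'x': s0→{s1}; now {s1}.
Read 'y': s1→{s1}; now {s1}.
Read 'z': s1→∅; now ∅.
The set is empty and remains empty for the remaining 2 symbols.

∅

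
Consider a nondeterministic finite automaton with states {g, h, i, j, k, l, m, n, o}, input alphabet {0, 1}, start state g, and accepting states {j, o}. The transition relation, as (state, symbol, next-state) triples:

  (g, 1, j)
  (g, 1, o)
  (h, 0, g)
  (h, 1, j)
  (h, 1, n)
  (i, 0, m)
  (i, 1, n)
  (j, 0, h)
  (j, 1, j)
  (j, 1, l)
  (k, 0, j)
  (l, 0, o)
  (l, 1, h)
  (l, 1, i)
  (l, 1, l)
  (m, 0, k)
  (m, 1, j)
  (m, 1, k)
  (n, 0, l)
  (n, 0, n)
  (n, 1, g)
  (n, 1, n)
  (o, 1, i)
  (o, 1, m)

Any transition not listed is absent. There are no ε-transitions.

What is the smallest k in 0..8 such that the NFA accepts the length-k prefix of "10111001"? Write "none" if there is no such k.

1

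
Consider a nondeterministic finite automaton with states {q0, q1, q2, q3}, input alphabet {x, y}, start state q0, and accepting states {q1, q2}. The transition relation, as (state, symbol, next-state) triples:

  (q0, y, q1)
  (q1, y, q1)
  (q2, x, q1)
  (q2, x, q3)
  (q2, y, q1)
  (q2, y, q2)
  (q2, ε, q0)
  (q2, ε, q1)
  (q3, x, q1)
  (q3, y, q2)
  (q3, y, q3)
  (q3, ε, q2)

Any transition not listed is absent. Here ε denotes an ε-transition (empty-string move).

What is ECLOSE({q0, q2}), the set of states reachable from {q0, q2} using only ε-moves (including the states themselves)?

{q0, q1, q2}

Begin with {q0, q2}.
ε-move q2 → q1; add q1.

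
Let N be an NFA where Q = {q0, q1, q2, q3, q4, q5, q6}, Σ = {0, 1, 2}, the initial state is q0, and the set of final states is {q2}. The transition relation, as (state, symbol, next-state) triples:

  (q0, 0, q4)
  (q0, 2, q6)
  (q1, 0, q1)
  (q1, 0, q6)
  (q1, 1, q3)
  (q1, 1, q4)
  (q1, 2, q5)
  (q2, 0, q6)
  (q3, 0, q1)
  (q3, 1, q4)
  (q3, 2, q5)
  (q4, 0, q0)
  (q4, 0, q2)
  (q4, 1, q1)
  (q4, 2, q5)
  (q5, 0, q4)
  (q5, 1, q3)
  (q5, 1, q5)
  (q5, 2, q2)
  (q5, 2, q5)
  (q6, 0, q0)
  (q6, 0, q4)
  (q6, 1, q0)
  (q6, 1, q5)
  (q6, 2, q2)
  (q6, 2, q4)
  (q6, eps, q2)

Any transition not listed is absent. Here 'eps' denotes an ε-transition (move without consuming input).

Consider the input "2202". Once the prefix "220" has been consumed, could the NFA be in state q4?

Start in {q0}.
Read '2': {q0} → {q2, q6}.
Read '2': {q2, q6} → {q2, q4}.
Read '0': {q2, q4} → {q0, q2, q6}.
State q4 is not in {q0, q2, q6}.

No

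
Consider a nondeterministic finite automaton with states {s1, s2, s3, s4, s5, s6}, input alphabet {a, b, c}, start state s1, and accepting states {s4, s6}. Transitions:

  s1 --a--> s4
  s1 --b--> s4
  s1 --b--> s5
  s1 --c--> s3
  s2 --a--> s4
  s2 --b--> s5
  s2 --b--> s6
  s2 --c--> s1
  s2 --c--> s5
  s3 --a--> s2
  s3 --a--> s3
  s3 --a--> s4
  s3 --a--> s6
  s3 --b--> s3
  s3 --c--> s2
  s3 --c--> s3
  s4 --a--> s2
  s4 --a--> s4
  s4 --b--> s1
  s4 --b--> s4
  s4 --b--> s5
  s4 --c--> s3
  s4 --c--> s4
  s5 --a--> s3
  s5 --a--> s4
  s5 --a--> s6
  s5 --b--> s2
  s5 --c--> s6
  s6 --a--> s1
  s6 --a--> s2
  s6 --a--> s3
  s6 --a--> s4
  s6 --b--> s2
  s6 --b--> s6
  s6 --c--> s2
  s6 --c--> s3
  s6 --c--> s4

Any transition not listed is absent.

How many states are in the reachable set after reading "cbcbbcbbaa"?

5

Start in {s1}.
Read 'c': {s1} → {s3}.
Read 'b': {s3} → {s3}.
Read 'c': {s3} → {s2, s3}.
Read 'b': {s2, s3} → {s3, s5, s6}.
Read 'b': {s3, s5, s6} → {s2, s3, s6}.
Read 'c': {s2, s3, s6} → {s1, s2, s3, s4, s5}.
Read 'b': {s1, s2, s3, s4, s5} → {s1, s2, s3, s4, s5, s6}.
Read 'b': {s1, s2, s3, s4, s5, s6} → {s1, s2, s3, s4, s5, s6}.
Read 'a': {s1, s2, s3, s4, s5, s6} → {s1, s2, s3, s4, s6}.
Read 'a': {s1, s2, s3, s4, s6} → {s1, s2, s3, s4, s6}.
That set has 5 states.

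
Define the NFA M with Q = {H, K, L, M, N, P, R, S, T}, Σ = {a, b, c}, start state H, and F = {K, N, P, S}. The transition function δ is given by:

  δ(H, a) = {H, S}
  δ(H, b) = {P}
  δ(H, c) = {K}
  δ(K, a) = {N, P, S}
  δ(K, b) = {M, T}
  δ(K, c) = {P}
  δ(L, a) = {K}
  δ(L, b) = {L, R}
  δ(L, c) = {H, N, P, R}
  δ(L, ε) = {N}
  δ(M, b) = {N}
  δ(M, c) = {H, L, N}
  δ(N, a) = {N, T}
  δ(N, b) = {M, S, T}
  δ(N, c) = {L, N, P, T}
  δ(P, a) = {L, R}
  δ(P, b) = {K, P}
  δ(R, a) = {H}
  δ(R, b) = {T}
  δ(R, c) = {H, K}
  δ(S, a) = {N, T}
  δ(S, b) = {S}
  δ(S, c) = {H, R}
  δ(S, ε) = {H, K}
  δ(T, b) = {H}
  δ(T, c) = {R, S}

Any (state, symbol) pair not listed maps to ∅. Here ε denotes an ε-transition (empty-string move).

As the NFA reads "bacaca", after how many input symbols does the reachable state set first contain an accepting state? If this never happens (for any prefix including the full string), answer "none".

1

Start in {H}.
Read 'b': H→{P}; now {P}.
None of the earlier sets intersect F, but {P} does.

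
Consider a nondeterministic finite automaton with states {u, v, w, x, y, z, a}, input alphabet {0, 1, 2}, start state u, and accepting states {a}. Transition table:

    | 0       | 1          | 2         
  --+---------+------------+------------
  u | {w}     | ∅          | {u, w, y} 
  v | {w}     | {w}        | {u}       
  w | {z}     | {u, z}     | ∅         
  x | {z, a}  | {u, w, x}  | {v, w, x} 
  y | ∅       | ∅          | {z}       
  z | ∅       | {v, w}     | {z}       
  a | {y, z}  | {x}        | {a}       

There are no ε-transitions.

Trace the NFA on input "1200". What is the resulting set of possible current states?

Start in {u}.
Read '1': u→∅; now ∅.
The set is empty and remains empty for the remaining 3 symbols.

∅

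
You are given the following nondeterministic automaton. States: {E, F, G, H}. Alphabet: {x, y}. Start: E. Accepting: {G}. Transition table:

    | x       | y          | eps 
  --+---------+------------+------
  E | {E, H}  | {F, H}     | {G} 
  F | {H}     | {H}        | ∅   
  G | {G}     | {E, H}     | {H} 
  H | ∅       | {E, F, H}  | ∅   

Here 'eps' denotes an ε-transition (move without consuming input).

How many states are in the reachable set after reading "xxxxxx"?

Start: ε-closure({E}) = {E, G, H}.
Read 'x': E→{E, H}, G→{G}, H→∅; now {E, G, H}.
Read 'x': E→{E, H}, G→{G}, H→∅; now {E, G, H}.
Read 'x': E→{E, H}, G→{G}, H→∅; now {E, G, H}.
Read 'x': E→{E, H}, G→{G}, H→∅; now {E, G, H}.
Read 'x': E→{E, H}, G→{G}, H→∅; now {E, G, H}.
Read 'x': E→{E, H}, G→{G}, H→∅; now {E, G, H}.
That set has 3 states.

3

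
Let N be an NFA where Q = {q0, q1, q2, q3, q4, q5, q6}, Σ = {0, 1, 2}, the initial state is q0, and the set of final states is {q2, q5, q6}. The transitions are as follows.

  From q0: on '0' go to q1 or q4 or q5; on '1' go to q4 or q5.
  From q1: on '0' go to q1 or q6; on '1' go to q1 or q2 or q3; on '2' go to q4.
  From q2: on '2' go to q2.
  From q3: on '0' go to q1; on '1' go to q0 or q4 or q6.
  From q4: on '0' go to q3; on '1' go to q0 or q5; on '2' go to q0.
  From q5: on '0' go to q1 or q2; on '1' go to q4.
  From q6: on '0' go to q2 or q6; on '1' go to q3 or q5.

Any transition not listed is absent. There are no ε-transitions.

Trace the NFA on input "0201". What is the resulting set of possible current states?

{q0, q1, q2, q3, q4, q5, q6}

Start in {q0}.
Read '0': q0→{q1, q4, q5}; now {q1, q4, q5}.
Read '2': q1→{q4}, q4→{q0}, q5→∅; now {q0, q4}.
Read '0': q0→{q1, q4, q5}, q4→{q3}; now {q1, q3, q4, q5}.
Read '1': q1→{q1, q2, q3}, q3→{q0, q4, q6}, q4→{q0, q5}, q5→{q4}; now {q0, q1, q2, q3, q4, q5, q6}.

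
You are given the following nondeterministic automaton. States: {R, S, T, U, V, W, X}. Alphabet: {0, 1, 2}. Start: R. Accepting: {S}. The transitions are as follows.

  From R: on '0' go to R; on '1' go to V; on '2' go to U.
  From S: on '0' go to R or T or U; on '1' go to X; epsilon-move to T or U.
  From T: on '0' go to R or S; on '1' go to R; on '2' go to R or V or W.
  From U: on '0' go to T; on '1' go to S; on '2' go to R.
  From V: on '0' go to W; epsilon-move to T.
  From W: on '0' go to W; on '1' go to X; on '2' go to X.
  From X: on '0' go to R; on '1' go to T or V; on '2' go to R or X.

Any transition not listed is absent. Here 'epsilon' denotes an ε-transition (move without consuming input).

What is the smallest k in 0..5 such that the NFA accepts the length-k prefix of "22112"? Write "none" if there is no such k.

Start in {R}.
Read '2': R→{U}; now {U}.
Read '2': U→{R}; now {R}.
Read '1': R→{V}; union {V}; ε-closure = {T, V}.
Read '1': T→{R}, V→∅; now {R}.
Read '2': R→{U}; now {U}.
No reachable set along the way intersects F.

none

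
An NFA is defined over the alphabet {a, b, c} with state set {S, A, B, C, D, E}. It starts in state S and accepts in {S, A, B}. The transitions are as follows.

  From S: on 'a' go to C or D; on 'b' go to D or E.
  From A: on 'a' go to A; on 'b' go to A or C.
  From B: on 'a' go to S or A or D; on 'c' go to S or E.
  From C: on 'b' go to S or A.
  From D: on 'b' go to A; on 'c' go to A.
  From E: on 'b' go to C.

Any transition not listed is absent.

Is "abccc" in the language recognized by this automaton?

No

Start in {S}.
Read 'a': S→{C, D}; now {C, D}.
Read 'b': C→{S, A}, D→{A}; now {S, A}.
Read 'c': S→∅, A→∅; now ∅.
The set is empty and remains empty for the remaining 2 symbols.
The final set ∅ contains no accepting state.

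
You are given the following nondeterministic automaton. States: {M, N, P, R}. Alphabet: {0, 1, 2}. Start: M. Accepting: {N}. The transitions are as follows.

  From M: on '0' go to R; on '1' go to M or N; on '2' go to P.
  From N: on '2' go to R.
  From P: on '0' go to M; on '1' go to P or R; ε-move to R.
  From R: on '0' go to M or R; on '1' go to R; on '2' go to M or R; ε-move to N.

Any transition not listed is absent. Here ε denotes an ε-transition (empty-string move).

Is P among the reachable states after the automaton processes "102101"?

No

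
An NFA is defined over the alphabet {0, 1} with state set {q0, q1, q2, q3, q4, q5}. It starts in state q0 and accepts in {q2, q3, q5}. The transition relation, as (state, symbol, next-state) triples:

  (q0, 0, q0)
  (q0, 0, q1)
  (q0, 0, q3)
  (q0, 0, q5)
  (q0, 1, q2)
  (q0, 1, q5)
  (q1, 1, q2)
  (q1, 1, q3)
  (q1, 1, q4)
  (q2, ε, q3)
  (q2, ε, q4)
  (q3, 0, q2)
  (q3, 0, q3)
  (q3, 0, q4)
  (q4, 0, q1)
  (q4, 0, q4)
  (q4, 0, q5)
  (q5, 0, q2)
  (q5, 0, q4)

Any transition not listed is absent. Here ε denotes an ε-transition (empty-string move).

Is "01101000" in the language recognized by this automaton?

No

Start in {q0}.
Read '0': {q0} → {q0, q1, q3, q5}.
Read '1': {q0, q1, q3, q5} → {q2, q3, q4, q5}.
Read '1': {q2, q3, q4, q5} → ∅.
The set is empty and remains empty for the remaining 5 symbols.
The final set ∅ contains no accepting state.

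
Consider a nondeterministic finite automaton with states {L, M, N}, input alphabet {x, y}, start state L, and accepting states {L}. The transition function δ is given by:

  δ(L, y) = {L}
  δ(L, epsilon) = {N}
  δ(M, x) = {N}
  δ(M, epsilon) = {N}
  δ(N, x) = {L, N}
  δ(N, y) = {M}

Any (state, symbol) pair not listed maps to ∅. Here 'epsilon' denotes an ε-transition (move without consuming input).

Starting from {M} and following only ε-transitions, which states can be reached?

{M, N}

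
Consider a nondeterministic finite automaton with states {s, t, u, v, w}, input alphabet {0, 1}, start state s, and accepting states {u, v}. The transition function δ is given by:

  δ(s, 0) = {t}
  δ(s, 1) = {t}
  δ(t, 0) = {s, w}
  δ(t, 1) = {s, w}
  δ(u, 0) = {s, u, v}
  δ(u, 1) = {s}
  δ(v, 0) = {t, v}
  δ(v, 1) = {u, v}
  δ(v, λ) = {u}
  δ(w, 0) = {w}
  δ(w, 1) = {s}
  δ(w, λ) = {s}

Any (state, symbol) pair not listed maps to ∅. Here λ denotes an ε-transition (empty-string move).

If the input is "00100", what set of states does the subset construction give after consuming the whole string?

Start in {s}.
Read '0': s→{t}; now {t}.
Read '0': t→{s, w}; now {s, w}.
Read '1': s→{t}, w→{s}; now {s, t}.
Read '0': s→{t}, t→{s, w}; now {s, t, w}.
Read '0': s→{t}, t→{s, w}, w→{w}; now {s, t, w}.

{s, t, w}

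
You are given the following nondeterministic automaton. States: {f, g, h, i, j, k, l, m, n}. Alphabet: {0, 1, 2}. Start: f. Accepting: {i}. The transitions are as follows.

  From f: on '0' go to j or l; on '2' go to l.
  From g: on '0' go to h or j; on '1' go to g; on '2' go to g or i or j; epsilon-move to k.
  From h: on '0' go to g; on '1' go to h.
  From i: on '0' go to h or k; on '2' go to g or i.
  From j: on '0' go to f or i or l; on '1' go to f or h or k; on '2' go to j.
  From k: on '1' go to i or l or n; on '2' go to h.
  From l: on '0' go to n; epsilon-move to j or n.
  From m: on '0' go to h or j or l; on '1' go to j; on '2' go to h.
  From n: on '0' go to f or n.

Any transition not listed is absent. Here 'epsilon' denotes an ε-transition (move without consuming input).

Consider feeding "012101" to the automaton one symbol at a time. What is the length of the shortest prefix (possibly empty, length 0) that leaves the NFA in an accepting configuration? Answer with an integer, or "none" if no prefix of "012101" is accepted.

6

Start in {f}.
Read '0': {f} → {j, l, n}.
Read '1': {j, l, n} → {f, h, k}.
Read '2': {f, h, k} → {h, j, l, n}.
Read '1': {h, j, l, n} → {f, h, k}.
Read '0': {f, h, k} → {g, j, k, l, n}.
Read '1': {g, j, k, l, n} → {f, g, h, i, j, k, l, n}.
None of the earlier sets intersect F, but {f, g, h, i, j, k, l, n} does.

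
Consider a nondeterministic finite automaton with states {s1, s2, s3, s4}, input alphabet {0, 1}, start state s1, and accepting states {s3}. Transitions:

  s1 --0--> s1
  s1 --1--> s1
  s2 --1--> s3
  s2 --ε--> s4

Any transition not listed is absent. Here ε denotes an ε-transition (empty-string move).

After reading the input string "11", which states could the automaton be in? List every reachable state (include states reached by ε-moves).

{s1}

Start in {s1}.
Read '1': {s1} → {s1}.
Read '1': {s1} → {s1}.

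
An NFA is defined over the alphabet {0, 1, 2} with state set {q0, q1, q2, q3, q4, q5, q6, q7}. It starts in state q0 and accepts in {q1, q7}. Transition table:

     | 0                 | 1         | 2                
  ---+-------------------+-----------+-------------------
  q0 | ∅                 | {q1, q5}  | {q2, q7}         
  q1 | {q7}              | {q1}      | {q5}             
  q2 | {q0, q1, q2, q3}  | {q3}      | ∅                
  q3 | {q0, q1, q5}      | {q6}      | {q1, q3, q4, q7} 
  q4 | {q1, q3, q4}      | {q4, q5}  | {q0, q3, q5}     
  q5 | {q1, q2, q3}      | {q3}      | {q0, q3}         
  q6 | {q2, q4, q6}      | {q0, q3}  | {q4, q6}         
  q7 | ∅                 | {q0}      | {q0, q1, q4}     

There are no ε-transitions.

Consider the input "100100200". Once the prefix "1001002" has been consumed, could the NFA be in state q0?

Start in {q0}.
Read '1': q0→{q1, q5}; now {q1, q5}.
Read '0': q1→{q7}, q5→{q1, q2, q3}; now {q1, q2, q3, q7}.
Read '0': q1→{q7}, q2→{q0, q1, q2, q3}, q3→{q0, q1, q5}, q7→∅; now {q0, q1, q2, q3, q5, q7}.
Read '1': q0→{q1, q5}, q1→{q1}, q2→{q3}, q3→{q6}, q5→{q3}, q7→{q0}; now {q0, q1, q3, q5, q6}.
Read '0': q0→∅, q1→{q7}, q3→{q0, q1, q5}, q5→{q1, q2, q3}, q6→{q2, q4, q6}; now {q0, q1, q2, q3, q4, q5, q6, q7}.
Read '0': q0→∅, q1→{q7}, q2→{q0, q1, q2, q3}, q3→{q0, q1, q5}, q4→{q1, q3, q4}, q5→{q1, q2, q3}, q6→{q2, q4, q6}, q7→∅; now {q0, q1, q2, q3, q4, q5, q6, q7}.
Read '2': q0→{q2, q7}, q1→{q5}, q2→∅, q3→{q1, q3, q4, q7}, q4→{q0, q3, q5}, q5→{q0, q3}, q6→{q4, q6}, q7→{q0, q1, q4}; now {q0, q1, q2, q3, q4, q5, q6, q7}.
State q0 is in {q0, q1, q2, q3, q4, q5, q6, q7}.

Yes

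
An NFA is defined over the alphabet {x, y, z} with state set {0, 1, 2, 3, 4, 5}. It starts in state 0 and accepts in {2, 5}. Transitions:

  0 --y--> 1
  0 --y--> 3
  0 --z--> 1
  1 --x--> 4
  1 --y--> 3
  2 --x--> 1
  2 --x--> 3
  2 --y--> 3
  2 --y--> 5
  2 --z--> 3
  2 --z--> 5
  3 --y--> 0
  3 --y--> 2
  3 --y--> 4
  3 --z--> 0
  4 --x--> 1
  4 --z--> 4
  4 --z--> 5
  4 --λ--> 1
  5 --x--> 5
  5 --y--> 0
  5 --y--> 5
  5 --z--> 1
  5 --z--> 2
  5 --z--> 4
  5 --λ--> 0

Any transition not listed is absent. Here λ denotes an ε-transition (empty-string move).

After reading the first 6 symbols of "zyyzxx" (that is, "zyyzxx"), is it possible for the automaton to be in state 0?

Yes

Start in {0}.
Read 'z': 0→{1}; now {1}.
Read 'y': 1→{3}; now {3}.
Read 'y': 3→{0, 2, 4}; union {0, 2, 4}; ε-closure = {0, 1, 2, 4}.
Read 'z': 0→{1}, 1→∅, 2→{3, 5}, 4→{4, 5}; union {1, 3, 4, 5}; ε-closure = {0, 1, 3, 4, 5}.
Read 'x': 0→∅, 1→{4}, 3→∅, 4→{1}, 5→{5}; union {1, 4, 5}; ε-closure = {0, 1, 4, 5}.
Read 'x': 0→∅, 1→{4}, 4→{1}, 5→{5}; union {1, 4, 5}; ε-closure = {0, 1, 4, 5}.
State 0 is in {0, 1, 4, 5}.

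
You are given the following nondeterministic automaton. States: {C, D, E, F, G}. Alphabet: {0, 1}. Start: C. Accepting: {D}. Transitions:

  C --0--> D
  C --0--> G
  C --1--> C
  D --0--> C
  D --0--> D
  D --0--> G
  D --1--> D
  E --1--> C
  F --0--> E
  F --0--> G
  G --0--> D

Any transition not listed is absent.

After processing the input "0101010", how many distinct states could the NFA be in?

3

Start in {C}.
Read '0': C→{D, G}; now {D, G}.
Read '1': D→{D}, G→∅; now {D}.
Read '0': D→{C, D, G}; now {C, D, G}.
Read '1': C→{C}, D→{D}, G→∅; now {C, D}.
Read '0': C→{D, G}, D→{C, D, G}; now {C, D, G}.
Read '1': C→{C}, D→{D}, G→∅; now {C, D}.
Read '0': C→{D, G}, D→{C, D, G}; now {C, D, G}.
That set has 3 states.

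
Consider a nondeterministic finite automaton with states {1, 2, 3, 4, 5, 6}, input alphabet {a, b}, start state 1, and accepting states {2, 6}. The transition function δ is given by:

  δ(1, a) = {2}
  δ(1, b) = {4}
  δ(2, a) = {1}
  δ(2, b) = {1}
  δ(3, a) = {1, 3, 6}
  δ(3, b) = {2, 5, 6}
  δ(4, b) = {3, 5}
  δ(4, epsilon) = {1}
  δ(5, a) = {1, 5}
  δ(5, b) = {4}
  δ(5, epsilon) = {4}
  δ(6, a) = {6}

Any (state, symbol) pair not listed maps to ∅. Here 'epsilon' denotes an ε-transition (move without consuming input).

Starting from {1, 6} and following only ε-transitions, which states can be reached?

{1, 6}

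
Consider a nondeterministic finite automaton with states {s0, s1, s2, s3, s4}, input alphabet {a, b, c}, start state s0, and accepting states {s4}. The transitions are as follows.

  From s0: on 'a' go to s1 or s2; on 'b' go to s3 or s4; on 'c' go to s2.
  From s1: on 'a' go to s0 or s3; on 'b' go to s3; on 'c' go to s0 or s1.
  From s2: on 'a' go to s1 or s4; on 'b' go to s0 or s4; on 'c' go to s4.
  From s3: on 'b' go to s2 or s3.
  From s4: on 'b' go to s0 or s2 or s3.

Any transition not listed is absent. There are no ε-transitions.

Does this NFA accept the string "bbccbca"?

Yes

Start in {s0}.
Read 'b': {s0} → {s3, s4}.
Read 'b': {s3, s4} → {s0, s2, s3}.
Read 'c': {s0, s2, s3} → {s2, s4}.
Read 'c': {s2, s4} → {s4}.
Read 'b': {s4} → {s0, s2, s3}.
Read 'c': {s0, s2, s3} → {s2, s4}.
Read 'a': {s2, s4} → {s1, s4}.
The final set {s1, s4} contains the accepting state s4.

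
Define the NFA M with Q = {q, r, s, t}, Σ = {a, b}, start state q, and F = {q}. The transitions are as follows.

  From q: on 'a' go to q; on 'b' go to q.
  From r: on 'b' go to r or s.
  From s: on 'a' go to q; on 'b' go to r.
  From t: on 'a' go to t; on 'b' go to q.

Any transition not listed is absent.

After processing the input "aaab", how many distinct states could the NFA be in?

1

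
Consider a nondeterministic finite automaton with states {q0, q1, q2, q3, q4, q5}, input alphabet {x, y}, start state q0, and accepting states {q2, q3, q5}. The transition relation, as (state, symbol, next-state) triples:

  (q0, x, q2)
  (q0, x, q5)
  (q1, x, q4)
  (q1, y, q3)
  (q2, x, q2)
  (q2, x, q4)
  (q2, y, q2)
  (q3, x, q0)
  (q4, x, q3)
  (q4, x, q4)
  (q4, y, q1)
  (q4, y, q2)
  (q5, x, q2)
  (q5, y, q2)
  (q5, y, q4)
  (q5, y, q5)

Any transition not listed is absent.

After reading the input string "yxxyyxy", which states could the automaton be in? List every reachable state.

∅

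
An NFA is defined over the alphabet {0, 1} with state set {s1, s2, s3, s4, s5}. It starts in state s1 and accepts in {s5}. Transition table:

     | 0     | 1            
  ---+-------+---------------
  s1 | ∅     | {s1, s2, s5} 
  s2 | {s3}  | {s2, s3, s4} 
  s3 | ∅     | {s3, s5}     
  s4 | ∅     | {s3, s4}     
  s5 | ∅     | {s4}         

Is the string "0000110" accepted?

No

Start in {s1}.
Read '0': {s1} → ∅.
The set is empty and remains empty for the remaining 6 symbols.
The final set ∅ contains no accepting state.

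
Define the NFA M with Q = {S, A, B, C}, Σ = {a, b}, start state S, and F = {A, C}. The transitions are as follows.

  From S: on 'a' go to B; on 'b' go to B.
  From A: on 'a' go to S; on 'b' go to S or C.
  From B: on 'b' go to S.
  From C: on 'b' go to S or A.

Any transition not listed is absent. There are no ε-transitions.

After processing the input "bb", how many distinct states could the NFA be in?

Start in {S}.
Read 'b': S→{B}; now {B}.
Read 'b': B→{S}; now {S}.
That set has 1 state.

1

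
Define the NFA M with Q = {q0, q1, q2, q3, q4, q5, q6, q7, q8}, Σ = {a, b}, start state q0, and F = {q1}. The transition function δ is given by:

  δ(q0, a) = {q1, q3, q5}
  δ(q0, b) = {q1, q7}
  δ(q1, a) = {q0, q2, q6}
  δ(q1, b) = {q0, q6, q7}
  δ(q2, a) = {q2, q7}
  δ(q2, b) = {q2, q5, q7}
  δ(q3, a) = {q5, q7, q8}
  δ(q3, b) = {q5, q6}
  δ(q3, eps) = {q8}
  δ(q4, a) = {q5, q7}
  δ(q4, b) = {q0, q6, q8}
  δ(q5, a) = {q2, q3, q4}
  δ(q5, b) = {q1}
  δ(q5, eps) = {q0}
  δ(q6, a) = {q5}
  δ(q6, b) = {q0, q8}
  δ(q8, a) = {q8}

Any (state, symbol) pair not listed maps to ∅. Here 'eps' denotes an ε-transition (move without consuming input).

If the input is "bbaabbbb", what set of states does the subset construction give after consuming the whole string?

Start in {q0}.
Read 'b': q0→{q1, q7}; now {q1, q7}.
Read 'b': q1→{q0, q6, q7}, q7→∅; now {q0, q6, q7}.
Read 'a': q0→{q1, q3, q5}, q6→{q5}, q7→∅; union {q1, q3, q5}; ε-closure = {q0, q1, q3, q5, q8}.
Read 'a': q0→{q1, q3, q5}, q1→{q0, q2, q6}, q3→{q5, q7, q8}, q5→{q2, q3, q4}, q8→{q8}; now {q0, q1, q2, q3, q4, q5, q6, q7, q8}.
Read 'b': q0→{q1, q7}, q1→{q0, q6, q7}, q2→{q2, q5, q7}, q3→{q5, q6}, q4→{q0, q6, q8}, q5→{q1}, q6→{q0, q8}, q7→∅, q8→∅; now {q0, q1, q2, q5, q6, q7, q8}.
Read 'b': q0→{q1, q7}, q1→{q0, q6, q7}, q2→{q2, q5, q7}, q5→{q1}, q6→{q0, q8}, q7→∅, q8→∅; now {q0, q1, q2, q5, q6, q7, q8}.
Read 'b': q0→{q1, q7}, q1→{q0, q6, q7}, q2→{q2, q5, q7}, q5→{q1}, q6→{q0, q8}, q7→∅, q8→∅; now {q0, q1, q2, q5, q6, q7, q8}.
Read 'b': q0→{q1, q7}, q1→{q0, q6, q7}, q2→{q2, q5, q7}, q5→{q1}, q6→{q0, q8}, q7→∅, q8→∅; now {q0, q1, q2, q5, q6, q7, q8}.

{q0, q1, q2, q5, q6, q7, q8}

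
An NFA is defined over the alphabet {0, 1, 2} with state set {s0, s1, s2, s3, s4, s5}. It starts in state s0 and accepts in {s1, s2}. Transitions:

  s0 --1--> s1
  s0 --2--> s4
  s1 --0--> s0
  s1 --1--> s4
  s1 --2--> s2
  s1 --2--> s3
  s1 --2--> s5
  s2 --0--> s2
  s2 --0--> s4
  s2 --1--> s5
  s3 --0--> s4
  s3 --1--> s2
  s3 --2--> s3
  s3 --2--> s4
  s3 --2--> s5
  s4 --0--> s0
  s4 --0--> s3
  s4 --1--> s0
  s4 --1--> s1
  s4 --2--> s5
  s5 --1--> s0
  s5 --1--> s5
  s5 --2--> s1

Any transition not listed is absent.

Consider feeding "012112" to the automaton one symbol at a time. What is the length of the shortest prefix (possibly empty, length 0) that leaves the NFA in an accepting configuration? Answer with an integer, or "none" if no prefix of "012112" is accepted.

none

Start in {s0}.
Read '0': {s0} → ∅.
The set is empty and remains empty for the remaining 5 symbols.
No reachable set along the way intersects F.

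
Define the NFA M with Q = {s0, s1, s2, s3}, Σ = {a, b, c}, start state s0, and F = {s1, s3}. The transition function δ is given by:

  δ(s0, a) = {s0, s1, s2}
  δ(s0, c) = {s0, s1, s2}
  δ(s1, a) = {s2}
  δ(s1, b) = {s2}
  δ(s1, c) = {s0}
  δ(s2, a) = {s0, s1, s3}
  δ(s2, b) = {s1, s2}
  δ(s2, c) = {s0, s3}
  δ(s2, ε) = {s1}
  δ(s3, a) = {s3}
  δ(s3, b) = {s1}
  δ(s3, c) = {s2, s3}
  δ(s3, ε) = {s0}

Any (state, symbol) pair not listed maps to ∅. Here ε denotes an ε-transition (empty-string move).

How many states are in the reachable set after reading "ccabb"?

Start in {s0}.
Read 'c': s0→{s0, s1, s2}; now {s0, s1, s2}.
Read 'c': s0→{s0, s1, s2}, s1→{s0}, s2→{s0, s3}; now {s0, s1, s2, s3}.
Read 'a': s0→{s0, s1, s2}, s1→{s2}, s2→{s0, s1, s3}, s3→{s3}; now {s0, s1, s2, s3}.
Read 'b': s0→∅, s1→{s2}, s2→{s1, s2}, s3→{s1}; now {s1, s2}.
Read 'b': s1→{s2}, s2→{s1, s2}; now {s1, s2}.
That set has 2 states.

2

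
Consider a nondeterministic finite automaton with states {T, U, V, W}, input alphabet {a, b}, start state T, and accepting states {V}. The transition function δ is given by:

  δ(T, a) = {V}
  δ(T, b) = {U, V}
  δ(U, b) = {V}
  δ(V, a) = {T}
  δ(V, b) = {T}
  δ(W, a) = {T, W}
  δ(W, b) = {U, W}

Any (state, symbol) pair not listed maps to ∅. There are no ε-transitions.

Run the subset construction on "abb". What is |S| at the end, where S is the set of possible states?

Start in {T}.
Read 'a': T→{V}; now {V}.
Read 'b': V→{T}; now {T}.
Read 'b': T→{U, V}; now {U, V}.
That set has 2 states.

2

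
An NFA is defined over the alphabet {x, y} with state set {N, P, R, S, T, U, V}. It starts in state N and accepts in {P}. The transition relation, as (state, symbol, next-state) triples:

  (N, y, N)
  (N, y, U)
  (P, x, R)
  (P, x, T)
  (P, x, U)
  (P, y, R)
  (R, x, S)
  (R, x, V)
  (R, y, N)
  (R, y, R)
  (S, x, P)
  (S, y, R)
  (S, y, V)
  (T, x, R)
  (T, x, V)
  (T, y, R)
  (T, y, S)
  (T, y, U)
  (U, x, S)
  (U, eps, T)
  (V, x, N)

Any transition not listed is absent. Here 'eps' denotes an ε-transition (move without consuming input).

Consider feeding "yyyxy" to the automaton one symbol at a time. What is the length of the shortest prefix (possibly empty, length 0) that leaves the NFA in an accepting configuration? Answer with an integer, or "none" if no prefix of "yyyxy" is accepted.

4

Start in {N}.
Read 'y': N→{N, U}; union {N, U}; ε-closure = {N, T, U}.
Read 'y': N→{N, U}, T→{R, S, U}, U→∅; union {N, R, S, U}; ε-closure = {N, R, S, T, U}.
Read 'y': N→{N, U}, R→{N, R}, S→{R, V}, T→{R, S, U}, U→∅; union {N, R, S, U, V}; ε-closure = {N, R, S, T, U, V}.
Read 'x': N→∅, R→{S, V}, S→{P}, T→{R, V}, U→{S}, V→{N}; now {N, P, R, S, V}.
None of the earlier sets intersect F, but {N, P, R, S, V} does.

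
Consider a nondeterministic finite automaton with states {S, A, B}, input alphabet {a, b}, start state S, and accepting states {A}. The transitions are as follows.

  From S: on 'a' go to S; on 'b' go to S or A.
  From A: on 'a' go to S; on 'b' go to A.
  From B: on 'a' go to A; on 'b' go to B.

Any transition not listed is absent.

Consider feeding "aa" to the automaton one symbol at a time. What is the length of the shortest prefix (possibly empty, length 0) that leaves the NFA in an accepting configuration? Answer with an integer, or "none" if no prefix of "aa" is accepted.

none

Start in {S}.
Read 'a': S→{S}; now {S}.
Read 'a': S→{S}; now {S}.
No reachable set along the way intersects F.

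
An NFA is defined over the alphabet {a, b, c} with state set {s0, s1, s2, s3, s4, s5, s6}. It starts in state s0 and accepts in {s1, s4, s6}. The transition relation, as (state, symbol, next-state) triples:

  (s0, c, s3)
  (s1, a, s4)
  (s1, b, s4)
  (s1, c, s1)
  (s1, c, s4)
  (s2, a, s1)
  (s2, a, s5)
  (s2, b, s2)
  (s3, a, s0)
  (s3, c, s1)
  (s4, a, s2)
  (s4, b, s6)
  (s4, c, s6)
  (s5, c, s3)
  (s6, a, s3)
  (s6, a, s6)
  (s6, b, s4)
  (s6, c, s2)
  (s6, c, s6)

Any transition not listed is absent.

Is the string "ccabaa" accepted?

Start in {s0}.
Read 'c': {s0} → {s3}.
Read 'c': {s3} → {s1}.
Read 'a': {s1} → {s4}.
Read 'b': {s4} → {s6}.
Read 'a': {s6} → {s3, s6}.
Read 'a': {s3, s6} → {s0, s3, s6}.
The final set {s0, s3, s6} contains the accepting state s6.

Yes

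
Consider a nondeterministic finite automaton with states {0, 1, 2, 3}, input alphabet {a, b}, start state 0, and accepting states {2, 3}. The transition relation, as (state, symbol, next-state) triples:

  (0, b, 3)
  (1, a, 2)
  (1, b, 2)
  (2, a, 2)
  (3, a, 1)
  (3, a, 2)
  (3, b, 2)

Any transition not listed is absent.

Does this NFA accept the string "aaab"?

No

Start in {0}.
Read 'a': {0} → ∅.
The set is empty and remains empty for the remaining 3 symbols.
The final set ∅ contains no accepting state.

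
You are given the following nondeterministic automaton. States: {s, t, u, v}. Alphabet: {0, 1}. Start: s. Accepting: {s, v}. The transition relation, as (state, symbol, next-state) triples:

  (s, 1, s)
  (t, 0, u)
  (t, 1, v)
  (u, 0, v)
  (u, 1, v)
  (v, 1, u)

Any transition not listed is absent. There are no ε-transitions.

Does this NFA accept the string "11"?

Yes

Start in {s}.
Read '1': {s} → {s}.
Read '1': {s} → {s}.
The final set {s} contains the accepting state s.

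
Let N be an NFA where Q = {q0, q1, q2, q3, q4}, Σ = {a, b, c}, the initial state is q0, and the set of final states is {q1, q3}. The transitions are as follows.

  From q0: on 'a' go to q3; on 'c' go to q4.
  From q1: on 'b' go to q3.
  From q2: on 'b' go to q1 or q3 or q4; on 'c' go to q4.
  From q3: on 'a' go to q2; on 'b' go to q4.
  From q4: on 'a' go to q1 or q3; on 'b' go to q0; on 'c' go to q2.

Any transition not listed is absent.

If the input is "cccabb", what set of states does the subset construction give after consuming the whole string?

{q0, q4}

Start in {q0}.
Read 'c': q0→{q4}; now {q4}.
Read 'c': q4→{q2}; now {q2}.
Read 'c': q2→{q4}; now {q4}.
Read 'a': q4→{q1, q3}; now {q1, q3}.
Read 'b': q1→{q3}, q3→{q4}; now {q3, q4}.
Read 'b': q3→{q4}, q4→{q0}; now {q0, q4}.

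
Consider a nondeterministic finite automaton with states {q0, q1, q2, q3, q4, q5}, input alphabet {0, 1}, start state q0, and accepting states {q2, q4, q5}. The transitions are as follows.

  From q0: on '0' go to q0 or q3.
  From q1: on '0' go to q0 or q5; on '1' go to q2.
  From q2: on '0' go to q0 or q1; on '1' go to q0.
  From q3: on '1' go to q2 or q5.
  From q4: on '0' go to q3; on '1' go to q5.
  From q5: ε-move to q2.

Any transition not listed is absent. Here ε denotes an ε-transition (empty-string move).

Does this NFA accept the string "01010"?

No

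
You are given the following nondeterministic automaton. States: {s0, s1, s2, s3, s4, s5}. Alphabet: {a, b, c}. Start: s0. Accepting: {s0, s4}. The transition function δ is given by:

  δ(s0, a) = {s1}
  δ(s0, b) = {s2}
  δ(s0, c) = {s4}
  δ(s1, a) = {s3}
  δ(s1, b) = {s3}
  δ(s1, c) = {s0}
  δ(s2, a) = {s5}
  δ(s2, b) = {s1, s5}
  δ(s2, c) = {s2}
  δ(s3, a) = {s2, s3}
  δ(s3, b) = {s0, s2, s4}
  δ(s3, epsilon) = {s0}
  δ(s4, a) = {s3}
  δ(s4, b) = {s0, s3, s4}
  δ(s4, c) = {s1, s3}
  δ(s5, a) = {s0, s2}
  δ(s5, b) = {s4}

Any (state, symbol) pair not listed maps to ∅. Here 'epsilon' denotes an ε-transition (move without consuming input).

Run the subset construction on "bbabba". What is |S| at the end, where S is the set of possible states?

Start in {s0}.
Read 'b': {s0} → {s2}.
Read 'b': {s2} → {s1, s5}.
Read 'a': {s1, s5} → {s0, s2, s3}.
Read 'b': {s0, s2, s3} → {s0, s1, s2, s4, s5}.
Read 'b': {s0, s1, s2, s4, s5} → {s0, s1, s2, s3, s4, s5}.
Read 'a': {s0, s1, s2, s3, s4, s5} → {s0, s1, s2, s3, s5}.
That set has 5 states.

5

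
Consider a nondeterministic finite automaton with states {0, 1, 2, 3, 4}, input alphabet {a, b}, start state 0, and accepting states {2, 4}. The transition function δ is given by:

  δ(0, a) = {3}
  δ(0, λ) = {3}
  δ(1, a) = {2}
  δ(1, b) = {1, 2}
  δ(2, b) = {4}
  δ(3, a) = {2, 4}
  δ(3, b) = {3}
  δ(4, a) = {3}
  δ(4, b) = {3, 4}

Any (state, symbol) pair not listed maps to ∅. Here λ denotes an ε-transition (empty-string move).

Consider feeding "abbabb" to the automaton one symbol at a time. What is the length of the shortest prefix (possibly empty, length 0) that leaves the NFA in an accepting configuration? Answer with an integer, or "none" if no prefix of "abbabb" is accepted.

Start: ε-closure({0}) = {0, 3}.
Read 'a': {0, 3} → {2, 3, 4}.
None of the earlier sets intersect F, but {2, 3, 4} does.

1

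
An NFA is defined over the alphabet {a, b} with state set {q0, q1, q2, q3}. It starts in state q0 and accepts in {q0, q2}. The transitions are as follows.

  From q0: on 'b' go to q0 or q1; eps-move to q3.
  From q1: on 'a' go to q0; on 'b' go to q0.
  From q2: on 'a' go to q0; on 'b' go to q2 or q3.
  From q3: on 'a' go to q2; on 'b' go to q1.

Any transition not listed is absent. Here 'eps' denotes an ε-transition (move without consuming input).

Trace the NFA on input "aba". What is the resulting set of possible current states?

Start: ε-closure({q0}) = {q0, q3}.
Read 'a': {q0, q3} → {q2}.
Read 'b': {q2} → {q2, q3}.
Read 'a': {q2, q3} → {q0, q2, q3}.

{q0, q2, q3}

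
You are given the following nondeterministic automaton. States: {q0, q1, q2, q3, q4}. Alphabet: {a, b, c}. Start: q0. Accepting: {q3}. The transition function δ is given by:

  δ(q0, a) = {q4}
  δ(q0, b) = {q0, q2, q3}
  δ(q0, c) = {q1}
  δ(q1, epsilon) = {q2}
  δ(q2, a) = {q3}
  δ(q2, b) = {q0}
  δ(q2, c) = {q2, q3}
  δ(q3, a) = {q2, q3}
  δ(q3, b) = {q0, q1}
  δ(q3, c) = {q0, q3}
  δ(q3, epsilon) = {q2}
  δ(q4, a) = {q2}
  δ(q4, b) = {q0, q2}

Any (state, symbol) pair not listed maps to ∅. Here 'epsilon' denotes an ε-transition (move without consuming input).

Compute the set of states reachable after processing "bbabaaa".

{q2, q3}

Start in {q0}.
Read 'b': {q0} → {q0, q2, q3}.
Read 'b': {q0, q2, q3} → {q0, q1, q2, q3}.
Read 'a': {q0, q1, q2, q3} → {q2, q3, q4}.
Read 'b': {q2, q3, q4} → {q0, q1, q2}.
Read 'a': {q0, q1, q2} → {q2, q3, q4}.
Read 'a': {q2, q3, q4} → {q2, q3}.
Read 'a': {q2, q3} → {q2, q3}.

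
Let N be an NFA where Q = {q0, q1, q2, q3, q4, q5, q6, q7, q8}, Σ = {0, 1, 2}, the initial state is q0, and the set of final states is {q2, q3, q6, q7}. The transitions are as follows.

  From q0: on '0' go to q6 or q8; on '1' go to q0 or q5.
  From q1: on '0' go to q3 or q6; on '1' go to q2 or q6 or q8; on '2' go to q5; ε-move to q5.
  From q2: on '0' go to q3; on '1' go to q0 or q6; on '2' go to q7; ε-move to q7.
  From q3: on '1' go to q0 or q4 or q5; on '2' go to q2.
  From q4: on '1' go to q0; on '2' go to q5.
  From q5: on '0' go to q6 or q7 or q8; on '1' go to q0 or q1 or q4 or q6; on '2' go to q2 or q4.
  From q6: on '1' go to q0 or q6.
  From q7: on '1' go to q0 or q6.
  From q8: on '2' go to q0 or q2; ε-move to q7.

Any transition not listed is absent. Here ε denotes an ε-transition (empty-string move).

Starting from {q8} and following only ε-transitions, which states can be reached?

{q7, q8}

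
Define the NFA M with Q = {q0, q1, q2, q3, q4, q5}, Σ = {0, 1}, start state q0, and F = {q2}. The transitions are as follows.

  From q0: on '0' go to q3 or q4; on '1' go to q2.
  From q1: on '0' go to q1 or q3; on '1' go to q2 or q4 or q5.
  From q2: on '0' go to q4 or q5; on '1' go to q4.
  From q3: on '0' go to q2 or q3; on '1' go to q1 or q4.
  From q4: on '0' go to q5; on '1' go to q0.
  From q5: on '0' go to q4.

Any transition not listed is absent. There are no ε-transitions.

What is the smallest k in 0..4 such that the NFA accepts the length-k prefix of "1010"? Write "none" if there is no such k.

1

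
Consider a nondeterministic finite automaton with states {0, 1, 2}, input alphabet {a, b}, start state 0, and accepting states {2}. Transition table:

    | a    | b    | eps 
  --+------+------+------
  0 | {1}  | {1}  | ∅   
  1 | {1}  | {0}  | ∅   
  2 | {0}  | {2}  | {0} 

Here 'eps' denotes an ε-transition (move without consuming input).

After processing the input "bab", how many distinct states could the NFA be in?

1

Start in {0}.
Read 'b': {0} → {1}.
Read 'a': {1} → {1}.
Read 'b': {1} → {0}.
That set has 1 state.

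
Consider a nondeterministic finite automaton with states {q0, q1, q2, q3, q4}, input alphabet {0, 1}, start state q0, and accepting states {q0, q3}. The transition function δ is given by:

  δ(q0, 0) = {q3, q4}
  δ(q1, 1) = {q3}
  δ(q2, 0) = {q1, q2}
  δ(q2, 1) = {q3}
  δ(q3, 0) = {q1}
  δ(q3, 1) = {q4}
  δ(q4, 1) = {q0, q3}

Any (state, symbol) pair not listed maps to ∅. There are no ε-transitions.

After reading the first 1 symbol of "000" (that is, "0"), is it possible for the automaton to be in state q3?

Yes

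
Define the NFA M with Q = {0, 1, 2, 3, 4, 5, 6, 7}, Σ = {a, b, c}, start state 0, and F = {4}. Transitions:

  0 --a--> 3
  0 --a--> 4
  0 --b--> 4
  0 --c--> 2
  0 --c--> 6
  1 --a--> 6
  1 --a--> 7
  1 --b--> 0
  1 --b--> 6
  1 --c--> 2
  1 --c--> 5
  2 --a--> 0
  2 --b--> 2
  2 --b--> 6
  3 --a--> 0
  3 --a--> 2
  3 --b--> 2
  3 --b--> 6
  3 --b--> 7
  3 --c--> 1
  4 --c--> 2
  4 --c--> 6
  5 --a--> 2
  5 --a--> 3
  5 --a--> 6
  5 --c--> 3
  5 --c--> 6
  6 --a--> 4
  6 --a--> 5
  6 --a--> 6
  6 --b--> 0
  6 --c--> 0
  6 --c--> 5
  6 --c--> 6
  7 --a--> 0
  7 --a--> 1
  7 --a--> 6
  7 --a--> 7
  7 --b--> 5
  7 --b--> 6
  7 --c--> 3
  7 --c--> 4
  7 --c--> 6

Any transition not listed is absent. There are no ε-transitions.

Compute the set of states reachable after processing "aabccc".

Start in {0}.
Read 'a': 0→{3, 4}; now {3, 4}.
Read 'a': 3→{0, 2}, 4→∅; now {0, 2}.
Read 'b': 0→{4}, 2→{2, 6}; now {2, 4, 6}.
Read 'c': 2→∅, 4→{2, 6}, 6→{0, 5, 6}; now {0, 2, 5, 6}.
Read 'c': 0→{2, 6}, 2→∅, 5→{3, 6}, 6→{0, 5, 6}; now {0, 2, 3, 5, 6}.
Read 'c': 0→{2, 6}, 2→∅, 3→{1}, 5→{3, 6}, 6→{0, 5, 6}; now {0, 1, 2, 3, 5, 6}.

{0, 1, 2, 3, 5, 6}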